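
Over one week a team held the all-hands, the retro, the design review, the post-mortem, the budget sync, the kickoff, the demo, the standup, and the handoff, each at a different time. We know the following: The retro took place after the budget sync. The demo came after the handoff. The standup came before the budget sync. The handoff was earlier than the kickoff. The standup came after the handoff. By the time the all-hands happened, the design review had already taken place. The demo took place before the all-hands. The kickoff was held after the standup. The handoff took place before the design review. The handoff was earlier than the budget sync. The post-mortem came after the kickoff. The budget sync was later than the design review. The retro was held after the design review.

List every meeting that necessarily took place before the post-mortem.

the handoff, the kickoff, the standup

Directly stated before the post-mortem: the kickoff.
The handoff reaches the post-mortem via the handoff → the kickoff → the post-mortem.
The standup reaches the post-mortem via the standup → the kickoff → the post-mortem.
No chain forces the budget sync (or any of the others) ahead of the post-mortem.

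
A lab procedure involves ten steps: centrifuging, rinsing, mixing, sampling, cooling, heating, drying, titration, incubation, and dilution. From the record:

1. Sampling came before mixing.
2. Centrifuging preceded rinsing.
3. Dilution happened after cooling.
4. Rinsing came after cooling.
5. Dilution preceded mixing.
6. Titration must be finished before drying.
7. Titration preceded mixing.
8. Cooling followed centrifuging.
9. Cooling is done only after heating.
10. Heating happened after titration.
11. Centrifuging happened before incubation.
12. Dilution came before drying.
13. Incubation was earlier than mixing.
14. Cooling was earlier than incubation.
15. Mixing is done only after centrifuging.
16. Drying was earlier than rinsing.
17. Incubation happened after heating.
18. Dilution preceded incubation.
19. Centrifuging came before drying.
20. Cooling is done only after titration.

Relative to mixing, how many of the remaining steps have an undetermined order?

Forced before mixing: centrifuging, cooling, dilution, heating, incubation, sampling, and titration.
That leaves drying and rinsing with no forced order relative to mixing — 2.

2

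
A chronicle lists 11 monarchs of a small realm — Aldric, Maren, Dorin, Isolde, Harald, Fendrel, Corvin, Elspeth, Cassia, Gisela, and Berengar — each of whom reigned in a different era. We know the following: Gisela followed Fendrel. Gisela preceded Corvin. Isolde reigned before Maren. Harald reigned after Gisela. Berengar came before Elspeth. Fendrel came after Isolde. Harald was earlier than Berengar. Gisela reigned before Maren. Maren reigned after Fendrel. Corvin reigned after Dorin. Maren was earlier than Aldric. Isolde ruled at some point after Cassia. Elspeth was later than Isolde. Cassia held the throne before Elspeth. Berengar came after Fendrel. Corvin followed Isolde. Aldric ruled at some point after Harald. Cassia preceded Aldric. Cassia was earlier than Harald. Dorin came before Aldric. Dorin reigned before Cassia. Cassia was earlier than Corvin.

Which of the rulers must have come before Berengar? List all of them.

Cassia, Dorin, Fendrel, Gisela, Harald, Isolde

Directly stated before Berengar: Fendrel and Harald.
Cassia reaches Berengar via Cassia → Harald → Berengar.
Dorin reaches Berengar via Dorin → Cassia → Harald → Berengar.
Gisela reaches Berengar via Gisela → Harald → Berengar.
Likewise Isolde reaches Berengar by chaining the stated constraints.
No chain forces Corvin (or any of the others) ahead of Berengar.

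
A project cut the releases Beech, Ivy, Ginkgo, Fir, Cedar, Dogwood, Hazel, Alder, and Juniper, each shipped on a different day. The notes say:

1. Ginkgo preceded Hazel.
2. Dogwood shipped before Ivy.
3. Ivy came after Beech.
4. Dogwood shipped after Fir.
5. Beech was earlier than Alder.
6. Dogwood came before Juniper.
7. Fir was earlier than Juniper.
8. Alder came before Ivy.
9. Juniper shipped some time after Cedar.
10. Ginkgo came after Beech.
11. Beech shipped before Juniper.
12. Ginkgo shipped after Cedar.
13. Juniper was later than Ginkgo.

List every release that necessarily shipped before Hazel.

Beech, Cedar, Ginkgo

Directly stated before Hazel: Ginkgo.
Beech reaches Hazel via Beech → Ginkgo → Hazel.
Cedar reaches Hazel via Cedar → Ginkgo → Hazel.
No chain forces Juniper (or any of the others) ahead of Hazel.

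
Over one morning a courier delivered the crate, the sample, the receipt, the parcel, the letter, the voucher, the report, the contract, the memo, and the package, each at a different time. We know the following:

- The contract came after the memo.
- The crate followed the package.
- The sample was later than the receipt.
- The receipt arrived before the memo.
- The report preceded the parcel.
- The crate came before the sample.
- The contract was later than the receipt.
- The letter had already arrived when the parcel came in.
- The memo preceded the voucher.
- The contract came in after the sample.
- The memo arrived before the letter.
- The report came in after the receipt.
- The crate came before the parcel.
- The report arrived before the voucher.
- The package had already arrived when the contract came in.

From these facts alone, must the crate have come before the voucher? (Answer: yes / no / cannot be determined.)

No chain of stated constraints runs from the crate to the voucher, and none runs from the voucher to the crate either.
So the relative order of the crate and the voucher is not fixed by the given facts.

cannot be determined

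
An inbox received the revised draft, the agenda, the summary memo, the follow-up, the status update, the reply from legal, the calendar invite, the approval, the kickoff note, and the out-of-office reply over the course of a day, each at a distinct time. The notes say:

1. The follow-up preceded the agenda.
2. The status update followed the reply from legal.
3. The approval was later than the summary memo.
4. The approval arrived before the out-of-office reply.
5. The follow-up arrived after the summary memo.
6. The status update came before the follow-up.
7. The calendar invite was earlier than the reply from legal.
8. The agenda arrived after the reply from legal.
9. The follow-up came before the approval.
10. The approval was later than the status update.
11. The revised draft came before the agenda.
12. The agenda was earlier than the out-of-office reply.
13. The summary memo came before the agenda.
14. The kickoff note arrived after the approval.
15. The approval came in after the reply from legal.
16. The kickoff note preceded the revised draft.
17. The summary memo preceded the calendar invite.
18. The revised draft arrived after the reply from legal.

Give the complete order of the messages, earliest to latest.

the summary memo, the calendar invite, the reply from legal, the status update, the follow-up, the approval, the kickoff note, the revised draft, the agenda, the out-of-office reply

The constraints fix every adjacent pair, so only one ordering works:
the summary memo → the calendar invite → the reply from legal → the status update → the follow-up → the approval → the kickoff note → the revised draft → the agenda → the out-of-office reply.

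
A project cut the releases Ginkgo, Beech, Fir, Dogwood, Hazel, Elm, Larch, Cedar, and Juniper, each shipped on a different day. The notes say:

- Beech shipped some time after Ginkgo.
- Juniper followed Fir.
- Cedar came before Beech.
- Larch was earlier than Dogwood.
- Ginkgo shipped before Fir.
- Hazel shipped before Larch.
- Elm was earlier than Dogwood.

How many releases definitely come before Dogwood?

Directly stated before Dogwood: Elm and Larch.
Hazel reaches Dogwood via Hazel → Larch → Dogwood.
No chain forces Ginkgo (or any of the others) ahead of Dogwood.
That's Elm, Hazel, and Larch — 3 in all.

3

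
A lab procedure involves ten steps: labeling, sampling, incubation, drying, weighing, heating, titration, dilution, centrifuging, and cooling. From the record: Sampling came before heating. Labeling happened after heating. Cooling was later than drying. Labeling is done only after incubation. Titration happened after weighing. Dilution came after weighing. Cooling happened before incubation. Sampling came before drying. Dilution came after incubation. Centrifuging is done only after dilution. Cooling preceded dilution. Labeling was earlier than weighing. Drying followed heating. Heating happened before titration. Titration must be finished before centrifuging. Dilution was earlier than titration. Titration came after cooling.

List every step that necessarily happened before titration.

Directly stated before titration: cooling, dilution, heating, and weighing.
Drying reaches titration via drying → cooling → titration.
Incubation reaches titration via incubation → dilution → titration.
Labeling reaches titration via labeling → weighing → titration.
Likewise sampling reaches titration by chaining the stated constraints.

cooling, dilution, drying, heating, incubation, labeling, sampling, weighing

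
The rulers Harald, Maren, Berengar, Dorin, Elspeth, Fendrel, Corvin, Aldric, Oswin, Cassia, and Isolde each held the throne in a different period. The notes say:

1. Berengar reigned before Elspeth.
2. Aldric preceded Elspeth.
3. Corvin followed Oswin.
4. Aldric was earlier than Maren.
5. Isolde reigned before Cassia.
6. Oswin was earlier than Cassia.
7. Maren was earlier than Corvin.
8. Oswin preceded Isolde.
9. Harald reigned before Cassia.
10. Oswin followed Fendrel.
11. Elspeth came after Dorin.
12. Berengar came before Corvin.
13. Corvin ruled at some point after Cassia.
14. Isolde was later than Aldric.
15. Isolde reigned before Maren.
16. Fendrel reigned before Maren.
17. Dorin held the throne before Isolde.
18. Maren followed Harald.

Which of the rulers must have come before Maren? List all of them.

Directly stated before Maren: Aldric, Fendrel, Harald, and Isolde.
Dorin reaches Maren via Dorin → Isolde → Maren.
Oswin reaches Maren via Oswin → Isolde → Maren.

Aldric, Dorin, Fendrel, Harald, Isolde, Oswin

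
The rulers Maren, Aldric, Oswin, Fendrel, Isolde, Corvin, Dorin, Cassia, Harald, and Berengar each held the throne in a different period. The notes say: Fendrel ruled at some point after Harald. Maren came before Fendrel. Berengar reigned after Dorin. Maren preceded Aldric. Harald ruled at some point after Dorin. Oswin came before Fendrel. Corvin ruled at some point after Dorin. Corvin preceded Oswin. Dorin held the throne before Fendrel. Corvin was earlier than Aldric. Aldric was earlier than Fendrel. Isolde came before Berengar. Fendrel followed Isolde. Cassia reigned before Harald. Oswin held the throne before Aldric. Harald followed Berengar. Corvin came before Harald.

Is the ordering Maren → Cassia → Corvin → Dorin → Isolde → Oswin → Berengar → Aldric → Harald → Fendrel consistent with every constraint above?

The constraints require Dorin before Corvin, but in the proposed sequence Corvin appears ahead of Dorin. That one violation is enough.

no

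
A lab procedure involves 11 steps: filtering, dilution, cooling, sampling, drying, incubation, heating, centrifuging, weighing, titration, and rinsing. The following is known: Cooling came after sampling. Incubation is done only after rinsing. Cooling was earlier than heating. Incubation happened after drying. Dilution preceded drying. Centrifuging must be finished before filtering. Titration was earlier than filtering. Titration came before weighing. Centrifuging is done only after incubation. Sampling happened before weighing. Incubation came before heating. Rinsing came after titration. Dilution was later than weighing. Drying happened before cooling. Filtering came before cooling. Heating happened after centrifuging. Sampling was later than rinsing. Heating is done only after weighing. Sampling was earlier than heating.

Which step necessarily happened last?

Every other step has a chain of constraints placing it before heating, so heating is last.

heating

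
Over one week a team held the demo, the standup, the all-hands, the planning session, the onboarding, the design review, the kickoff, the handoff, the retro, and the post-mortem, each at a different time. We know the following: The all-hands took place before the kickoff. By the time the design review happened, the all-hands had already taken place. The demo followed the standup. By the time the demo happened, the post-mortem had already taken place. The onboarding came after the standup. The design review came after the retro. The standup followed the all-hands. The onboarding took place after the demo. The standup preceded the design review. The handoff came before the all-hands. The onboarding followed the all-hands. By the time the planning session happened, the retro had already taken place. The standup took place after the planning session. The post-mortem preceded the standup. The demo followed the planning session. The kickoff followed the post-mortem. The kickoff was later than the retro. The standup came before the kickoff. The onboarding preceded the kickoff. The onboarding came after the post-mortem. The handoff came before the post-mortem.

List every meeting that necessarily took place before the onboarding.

Directly stated before the onboarding: the all-hands, the demo, the post-mortem, and the standup.
The handoff reaches the onboarding via the handoff → the post-mortem → the onboarding.
The planning session reaches the onboarding via the planning session → the demo → the onboarding.
The retro reaches the onboarding via the retro → the planning session → the demo → the onboarding.
No chain forces the design review (or any of the others) ahead of the onboarding.

the all-hands, the demo, the handoff, the planning session, the post-mortem, the retro, the standup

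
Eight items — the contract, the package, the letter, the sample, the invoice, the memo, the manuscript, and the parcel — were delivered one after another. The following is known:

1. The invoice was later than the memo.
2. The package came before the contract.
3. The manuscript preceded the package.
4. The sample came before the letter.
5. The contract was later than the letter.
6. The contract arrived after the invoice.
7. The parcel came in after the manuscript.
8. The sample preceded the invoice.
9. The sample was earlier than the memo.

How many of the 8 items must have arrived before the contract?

Directly stated before the contract: the invoice, the letter, and the package.
The manuscript reaches the contract via the manuscript → the package → the contract.
The memo reaches the contract via the memo → the invoice → the contract.
The sample reaches the contract via the sample → the invoice → the contract.
No chain forces the parcel ahead of the contract.
That's the invoice, the letter, the manuscript, the memo, the package, and the sample — 6 in all.

6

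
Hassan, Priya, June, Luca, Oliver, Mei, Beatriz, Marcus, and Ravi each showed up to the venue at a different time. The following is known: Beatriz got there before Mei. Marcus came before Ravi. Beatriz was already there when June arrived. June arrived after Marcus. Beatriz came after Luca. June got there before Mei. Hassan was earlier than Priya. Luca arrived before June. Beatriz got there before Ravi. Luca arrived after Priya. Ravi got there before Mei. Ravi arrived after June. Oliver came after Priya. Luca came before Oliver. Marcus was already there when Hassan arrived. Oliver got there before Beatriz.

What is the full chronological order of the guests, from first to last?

Marcus, Hassan, Priya, Luca, Oliver, Beatriz, June, Ravi, Mei

The constraints fix every adjacent pair, so only one ordering works:
Marcus → Hassan → Priya → Luca → Oliver → Beatriz → June → Ravi → Mei.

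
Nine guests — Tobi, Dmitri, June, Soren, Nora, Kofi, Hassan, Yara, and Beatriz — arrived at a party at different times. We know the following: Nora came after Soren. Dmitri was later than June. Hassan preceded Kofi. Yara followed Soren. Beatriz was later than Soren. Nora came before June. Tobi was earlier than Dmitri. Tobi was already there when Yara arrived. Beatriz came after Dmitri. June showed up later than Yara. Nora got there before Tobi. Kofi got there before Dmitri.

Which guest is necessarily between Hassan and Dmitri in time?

Kofi

Tracing the constraints gives Hassan → Kofi → Dmitri, so Kofi sits after Hassan and before Dmitri.
No other guest is forced both after Hassan and before Dmitri.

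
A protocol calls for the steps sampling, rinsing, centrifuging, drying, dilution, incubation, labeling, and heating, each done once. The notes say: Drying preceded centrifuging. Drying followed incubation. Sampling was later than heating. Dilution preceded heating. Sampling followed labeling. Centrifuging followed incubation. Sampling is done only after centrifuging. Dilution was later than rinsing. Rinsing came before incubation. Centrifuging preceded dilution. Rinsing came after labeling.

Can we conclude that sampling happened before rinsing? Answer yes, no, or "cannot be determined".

no

Tracing the constraints gives rinsing → dilution → heating → sampling, so rinsing must come before sampling.
That means sampling cannot be before rinsing.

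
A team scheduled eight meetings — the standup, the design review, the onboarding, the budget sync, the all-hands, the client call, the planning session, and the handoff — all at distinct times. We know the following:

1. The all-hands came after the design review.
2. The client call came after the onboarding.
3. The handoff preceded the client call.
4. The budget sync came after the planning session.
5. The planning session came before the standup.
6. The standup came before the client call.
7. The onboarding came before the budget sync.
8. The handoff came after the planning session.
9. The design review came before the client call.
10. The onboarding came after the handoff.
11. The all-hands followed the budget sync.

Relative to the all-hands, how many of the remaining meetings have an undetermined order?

Forced before the all-hands: the budget sync, the design review, the handoff, the onboarding, and the planning session.
That leaves the client call and the standup with no forced order relative to the all-hands — 2.

2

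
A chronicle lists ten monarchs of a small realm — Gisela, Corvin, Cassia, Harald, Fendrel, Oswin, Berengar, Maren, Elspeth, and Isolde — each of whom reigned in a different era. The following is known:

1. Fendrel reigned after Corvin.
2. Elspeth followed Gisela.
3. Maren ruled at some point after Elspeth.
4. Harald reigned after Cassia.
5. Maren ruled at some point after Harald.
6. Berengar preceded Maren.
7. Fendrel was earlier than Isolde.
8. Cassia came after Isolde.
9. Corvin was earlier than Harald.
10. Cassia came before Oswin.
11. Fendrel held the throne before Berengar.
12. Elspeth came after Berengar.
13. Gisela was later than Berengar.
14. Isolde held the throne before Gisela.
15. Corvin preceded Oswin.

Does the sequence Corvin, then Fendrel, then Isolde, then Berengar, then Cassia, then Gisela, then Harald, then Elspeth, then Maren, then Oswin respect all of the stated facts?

Check each stated constraint against the proposed order — e.g. Corvin is ahead of Harald; Corvin is ahead of Oswin. Every pair is in the required order; nothing is violated.

yes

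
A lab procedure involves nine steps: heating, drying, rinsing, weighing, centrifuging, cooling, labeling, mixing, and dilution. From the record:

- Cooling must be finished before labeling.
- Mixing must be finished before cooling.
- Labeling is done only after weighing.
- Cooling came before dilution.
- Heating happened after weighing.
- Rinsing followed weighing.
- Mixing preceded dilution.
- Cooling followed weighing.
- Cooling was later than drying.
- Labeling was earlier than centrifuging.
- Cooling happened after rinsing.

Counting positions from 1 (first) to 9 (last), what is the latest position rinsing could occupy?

5

Rinsing must come before centrifuging, cooling, dilution, and labeling — 4 steps forced after it.
Everything else can be placed before rinsing in some valid order, so rinsing can sit as late as position 9 − 4 = 5.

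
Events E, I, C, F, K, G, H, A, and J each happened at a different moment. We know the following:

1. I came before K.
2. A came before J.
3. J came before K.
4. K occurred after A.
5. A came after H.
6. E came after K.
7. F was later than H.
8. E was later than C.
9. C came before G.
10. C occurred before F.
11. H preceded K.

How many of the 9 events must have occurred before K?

Directly stated before K: A, H, I, and J.
No chain forces F (or any of the others) ahead of K.
That's A, H, I, and J — 4 in all.

4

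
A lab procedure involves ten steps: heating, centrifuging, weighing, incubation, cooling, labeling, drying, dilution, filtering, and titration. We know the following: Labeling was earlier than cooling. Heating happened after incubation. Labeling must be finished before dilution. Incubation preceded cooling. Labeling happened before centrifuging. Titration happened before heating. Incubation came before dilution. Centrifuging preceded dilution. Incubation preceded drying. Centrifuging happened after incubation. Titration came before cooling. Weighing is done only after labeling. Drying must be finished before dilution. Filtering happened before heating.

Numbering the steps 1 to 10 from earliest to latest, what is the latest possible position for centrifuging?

9

Centrifuging must come before dilution — 1 step forced after it.
Everything else can be placed before centrifuging in some valid order, so centrifuging can sit as late as position 10 − 1 = 9.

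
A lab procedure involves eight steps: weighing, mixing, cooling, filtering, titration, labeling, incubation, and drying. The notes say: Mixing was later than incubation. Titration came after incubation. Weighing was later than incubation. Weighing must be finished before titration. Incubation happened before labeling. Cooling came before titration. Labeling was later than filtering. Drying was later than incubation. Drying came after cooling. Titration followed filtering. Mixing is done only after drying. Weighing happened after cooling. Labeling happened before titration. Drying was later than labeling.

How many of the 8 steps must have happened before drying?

Directly stated before drying: cooling, incubation, and labeling.
Filtering reaches drying via filtering → labeling → drying.
That's cooling, filtering, incubation, and labeling — 4 in all.

4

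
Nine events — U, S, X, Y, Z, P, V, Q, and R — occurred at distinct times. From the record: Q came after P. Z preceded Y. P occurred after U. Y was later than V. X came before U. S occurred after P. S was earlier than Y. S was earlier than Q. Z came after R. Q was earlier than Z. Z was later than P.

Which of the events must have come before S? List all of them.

P, U, X

Directly stated before S: P.
U reaches S via U → P → S.
X reaches S via X → U → P → S.
No chain forces V (or any of the others) ahead of S.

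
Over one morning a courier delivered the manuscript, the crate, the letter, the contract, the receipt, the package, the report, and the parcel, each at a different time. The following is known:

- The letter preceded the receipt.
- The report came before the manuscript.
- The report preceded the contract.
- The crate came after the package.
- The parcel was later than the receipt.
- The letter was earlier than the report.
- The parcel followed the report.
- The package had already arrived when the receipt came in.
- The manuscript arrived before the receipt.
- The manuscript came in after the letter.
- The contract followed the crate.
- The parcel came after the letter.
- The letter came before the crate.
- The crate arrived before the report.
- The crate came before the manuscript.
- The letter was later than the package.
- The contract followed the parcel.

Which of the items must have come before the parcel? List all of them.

the crate, the letter, the manuscript, the package, the receipt, the report

Directly stated before the parcel: the letter, the receipt, and the report.
The crate reaches the parcel via the crate → the report → the parcel.
The manuscript reaches the parcel via the manuscript → the receipt → the parcel.
The package reaches the parcel via the package → the letter → the parcel.
No chain forces the contract ahead of the parcel.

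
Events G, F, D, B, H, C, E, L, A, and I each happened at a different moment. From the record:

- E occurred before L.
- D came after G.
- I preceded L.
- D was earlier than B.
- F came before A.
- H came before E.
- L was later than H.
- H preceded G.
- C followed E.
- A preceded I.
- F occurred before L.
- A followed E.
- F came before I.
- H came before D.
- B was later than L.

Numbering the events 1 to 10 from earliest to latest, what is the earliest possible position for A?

4

E, F, and H must all come before A — 3 forced predecessors.
Nothing else is forced ahead of A, so its earliest slot is position 3 + 1 = 4.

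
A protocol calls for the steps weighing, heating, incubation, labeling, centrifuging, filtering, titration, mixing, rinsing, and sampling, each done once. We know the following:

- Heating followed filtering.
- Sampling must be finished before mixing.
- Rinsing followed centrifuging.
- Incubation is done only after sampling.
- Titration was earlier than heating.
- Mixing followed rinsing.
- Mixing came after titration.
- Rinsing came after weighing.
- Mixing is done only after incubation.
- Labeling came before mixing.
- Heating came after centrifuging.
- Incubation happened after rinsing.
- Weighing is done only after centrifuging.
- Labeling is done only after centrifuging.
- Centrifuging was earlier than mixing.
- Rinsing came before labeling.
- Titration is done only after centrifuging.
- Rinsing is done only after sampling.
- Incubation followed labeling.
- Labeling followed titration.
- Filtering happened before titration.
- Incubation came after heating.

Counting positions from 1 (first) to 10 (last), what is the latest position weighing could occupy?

6

Weighing must come before incubation, labeling, mixing, and rinsing — 4 steps forced after it.
Everything else can be placed before weighing in some valid order, so weighing can sit as late as position 10 − 4 = 6.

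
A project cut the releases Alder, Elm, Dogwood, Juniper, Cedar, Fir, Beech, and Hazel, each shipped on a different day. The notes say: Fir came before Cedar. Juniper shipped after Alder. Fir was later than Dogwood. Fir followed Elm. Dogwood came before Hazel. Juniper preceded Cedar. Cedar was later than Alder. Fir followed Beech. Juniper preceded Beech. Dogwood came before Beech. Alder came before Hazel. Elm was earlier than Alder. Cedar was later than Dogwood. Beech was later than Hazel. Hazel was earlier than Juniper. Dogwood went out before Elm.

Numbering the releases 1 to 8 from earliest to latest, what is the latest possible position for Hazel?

4

Hazel must come before Beech, Cedar, Fir, and Juniper — 4 releases forced after it.
Everything else can be placed before Hazel in some valid order, so Hazel can sit as late as position 8 − 4 = 4.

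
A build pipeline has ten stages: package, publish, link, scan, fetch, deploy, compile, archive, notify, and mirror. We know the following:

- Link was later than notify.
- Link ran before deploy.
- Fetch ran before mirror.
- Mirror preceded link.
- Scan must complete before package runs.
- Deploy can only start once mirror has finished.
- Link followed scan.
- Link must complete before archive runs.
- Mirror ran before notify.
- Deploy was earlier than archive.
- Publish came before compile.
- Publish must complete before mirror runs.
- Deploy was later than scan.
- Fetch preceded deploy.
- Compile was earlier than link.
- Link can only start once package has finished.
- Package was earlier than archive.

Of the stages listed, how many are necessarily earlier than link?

7

Directly stated before link: compile, mirror, notify, package, and scan.
Fetch reaches link via fetch → mirror → link.
Publish reaches link via publish → mirror → link.
No chain forces archive (or any of the others) ahead of link.
That's compile, fetch, mirror, notify, package, publish, and scan — 7 in all.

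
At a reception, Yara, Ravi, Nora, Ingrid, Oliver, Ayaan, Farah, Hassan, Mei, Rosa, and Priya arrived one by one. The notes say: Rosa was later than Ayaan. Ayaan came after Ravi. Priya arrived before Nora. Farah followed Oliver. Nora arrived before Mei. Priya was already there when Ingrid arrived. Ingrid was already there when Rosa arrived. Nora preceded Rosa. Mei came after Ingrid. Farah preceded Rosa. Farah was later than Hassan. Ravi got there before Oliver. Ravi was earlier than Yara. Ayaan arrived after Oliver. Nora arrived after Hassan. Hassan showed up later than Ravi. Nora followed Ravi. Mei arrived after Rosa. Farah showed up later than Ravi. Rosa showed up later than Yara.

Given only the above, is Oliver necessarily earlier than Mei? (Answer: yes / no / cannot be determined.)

Chain the constraints: Oliver → Farah → Rosa → Mei. Each link is directly stated, so Oliver comes before Mei.

yes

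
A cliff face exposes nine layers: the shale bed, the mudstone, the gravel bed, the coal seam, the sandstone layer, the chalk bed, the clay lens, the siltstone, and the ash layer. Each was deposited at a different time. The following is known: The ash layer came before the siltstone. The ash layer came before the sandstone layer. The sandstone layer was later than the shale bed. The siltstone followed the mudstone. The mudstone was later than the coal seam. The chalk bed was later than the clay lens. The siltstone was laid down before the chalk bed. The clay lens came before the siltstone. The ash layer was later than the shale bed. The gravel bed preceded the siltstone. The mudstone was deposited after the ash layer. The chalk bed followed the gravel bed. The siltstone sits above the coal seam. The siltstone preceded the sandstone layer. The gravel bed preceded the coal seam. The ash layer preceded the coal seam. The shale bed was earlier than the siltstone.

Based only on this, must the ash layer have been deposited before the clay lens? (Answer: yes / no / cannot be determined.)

cannot be determined

No chain of stated constraints runs from the ash layer to the clay lens, and none runs from the clay lens to the ash layer either.
So the relative order of the ash layer and the clay lens is not fixed by the given facts.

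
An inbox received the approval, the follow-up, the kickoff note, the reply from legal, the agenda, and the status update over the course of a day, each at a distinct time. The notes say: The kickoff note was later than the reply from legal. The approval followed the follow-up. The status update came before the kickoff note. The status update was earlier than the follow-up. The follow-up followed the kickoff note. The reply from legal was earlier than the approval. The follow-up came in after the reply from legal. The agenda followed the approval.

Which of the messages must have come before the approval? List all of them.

Directly stated before the approval: the follow-up and the reply from legal.
The kickoff note reaches the approval via the kickoff note → the follow-up → the approval.
The status update reaches the approval via the status update → the follow-up → the approval.
No chain forces the agenda ahead of the approval.

the follow-up, the kickoff note, the reply from legal, the status update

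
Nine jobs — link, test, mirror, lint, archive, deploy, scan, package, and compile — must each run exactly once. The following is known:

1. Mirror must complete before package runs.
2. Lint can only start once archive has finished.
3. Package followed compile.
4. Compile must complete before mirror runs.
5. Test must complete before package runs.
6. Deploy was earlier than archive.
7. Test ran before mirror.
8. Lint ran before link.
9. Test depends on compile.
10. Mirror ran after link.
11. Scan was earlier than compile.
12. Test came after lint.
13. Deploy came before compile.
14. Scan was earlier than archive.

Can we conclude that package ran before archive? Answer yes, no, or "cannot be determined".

no

Tracing the constraints gives archive → lint → test → package, so archive must come before package.
That means package cannot be before archive.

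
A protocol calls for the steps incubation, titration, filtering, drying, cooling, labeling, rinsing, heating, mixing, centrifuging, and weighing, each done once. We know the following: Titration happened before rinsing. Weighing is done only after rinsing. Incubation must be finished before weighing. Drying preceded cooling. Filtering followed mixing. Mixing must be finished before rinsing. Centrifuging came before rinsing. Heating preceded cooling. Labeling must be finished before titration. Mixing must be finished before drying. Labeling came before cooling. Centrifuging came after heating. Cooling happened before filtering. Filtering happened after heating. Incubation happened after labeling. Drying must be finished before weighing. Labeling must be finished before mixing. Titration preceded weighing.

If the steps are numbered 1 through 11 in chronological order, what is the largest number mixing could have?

6

Mixing must come before cooling, drying, filtering, rinsing, and weighing — 5 steps forced after it.
Everything else can be placed before mixing in some valid order, so mixing can sit as late as position 11 − 5 = 6.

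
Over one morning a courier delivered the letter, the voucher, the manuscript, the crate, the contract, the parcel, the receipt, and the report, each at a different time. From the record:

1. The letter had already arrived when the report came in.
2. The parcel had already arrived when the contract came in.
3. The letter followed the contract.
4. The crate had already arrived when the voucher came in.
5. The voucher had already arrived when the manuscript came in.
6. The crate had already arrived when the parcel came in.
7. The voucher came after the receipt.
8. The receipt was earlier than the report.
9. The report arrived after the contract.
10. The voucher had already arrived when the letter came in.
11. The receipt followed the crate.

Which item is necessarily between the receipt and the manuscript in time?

the voucher

Tracing the constraints gives the receipt → the voucher → the manuscript, so the voucher sits after the receipt and before the manuscript.
No other item is forced both after the receipt and before the manuscript.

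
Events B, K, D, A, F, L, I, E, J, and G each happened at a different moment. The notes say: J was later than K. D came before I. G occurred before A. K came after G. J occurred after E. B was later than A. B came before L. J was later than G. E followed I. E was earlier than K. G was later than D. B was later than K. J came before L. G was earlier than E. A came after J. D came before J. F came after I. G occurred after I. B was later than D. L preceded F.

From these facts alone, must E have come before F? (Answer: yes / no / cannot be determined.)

Chain the constraints: E → J → L → F. Each link is directly stated, so E comes before F.

yes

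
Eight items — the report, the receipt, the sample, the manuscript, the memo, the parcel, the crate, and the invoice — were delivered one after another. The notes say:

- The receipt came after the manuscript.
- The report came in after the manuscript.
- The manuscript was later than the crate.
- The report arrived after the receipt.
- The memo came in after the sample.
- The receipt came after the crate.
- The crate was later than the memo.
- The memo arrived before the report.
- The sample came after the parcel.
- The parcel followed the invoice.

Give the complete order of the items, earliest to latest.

the invoice, the parcel, the sample, the memo, the crate, the manuscript, the receipt, the report

The constraints fix every adjacent pair, so only one ordering works:
the invoice → the parcel → the sample → the memo → the crate → the manuscript → the receipt → the report.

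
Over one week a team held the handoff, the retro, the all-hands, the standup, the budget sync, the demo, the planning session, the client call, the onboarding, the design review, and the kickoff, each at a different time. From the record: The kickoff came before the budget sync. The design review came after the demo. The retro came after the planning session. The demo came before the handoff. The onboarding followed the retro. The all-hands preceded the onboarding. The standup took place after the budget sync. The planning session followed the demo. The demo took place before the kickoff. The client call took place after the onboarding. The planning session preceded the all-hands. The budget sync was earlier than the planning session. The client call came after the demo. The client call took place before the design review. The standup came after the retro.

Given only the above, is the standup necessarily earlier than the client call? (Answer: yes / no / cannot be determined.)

cannot be determined

No chain of stated constraints runs from the standup to the client call, and none runs from the client call to the standup either.
So the relative order of the standup and the client call is not fixed by the given facts.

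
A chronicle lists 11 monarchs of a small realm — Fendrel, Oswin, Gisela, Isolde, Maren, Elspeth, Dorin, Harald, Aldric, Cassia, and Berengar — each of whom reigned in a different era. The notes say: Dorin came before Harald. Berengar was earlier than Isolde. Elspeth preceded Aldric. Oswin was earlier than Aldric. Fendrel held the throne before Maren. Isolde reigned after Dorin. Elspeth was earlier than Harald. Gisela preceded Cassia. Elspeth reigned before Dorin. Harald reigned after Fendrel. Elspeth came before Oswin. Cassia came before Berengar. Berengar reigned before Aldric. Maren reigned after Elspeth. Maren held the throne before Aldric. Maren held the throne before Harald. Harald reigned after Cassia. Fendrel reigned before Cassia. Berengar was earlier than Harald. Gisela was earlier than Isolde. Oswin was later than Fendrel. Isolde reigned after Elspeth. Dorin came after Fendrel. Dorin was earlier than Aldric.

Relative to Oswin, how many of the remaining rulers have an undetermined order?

Forced before Oswin: Elspeth and Fendrel; forced after Oswin: Aldric.
That leaves Berengar, Cassia, Dorin, Gisela, Harald, Isolde, and Maren with no forced order relative to Oswin — 7.

7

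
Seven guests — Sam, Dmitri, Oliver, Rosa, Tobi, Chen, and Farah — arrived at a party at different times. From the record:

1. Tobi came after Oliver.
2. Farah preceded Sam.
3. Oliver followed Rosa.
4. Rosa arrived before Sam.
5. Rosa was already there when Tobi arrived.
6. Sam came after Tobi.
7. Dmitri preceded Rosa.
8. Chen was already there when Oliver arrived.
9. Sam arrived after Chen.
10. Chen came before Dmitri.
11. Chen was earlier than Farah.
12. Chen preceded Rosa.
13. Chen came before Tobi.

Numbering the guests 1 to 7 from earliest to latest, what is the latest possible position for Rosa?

Rosa must come before Oliver, Sam, and Tobi — 3 guests forced after them.
Everything else can be placed before Rosa in some valid order, so Rosa can sit as late as position 7 − 3 = 4.

4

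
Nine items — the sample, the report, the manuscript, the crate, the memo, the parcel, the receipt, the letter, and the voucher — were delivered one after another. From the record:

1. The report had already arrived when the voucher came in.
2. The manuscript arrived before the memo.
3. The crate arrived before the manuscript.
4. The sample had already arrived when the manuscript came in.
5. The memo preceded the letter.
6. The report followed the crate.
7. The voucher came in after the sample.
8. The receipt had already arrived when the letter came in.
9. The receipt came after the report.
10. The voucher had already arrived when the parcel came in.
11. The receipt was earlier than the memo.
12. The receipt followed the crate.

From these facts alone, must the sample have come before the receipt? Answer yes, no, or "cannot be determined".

cannot be determined

No chain of stated constraints runs from the sample to the receipt, and none runs from the receipt to the sample either.
So the relative order of the sample and the receipt is not fixed by the given facts.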